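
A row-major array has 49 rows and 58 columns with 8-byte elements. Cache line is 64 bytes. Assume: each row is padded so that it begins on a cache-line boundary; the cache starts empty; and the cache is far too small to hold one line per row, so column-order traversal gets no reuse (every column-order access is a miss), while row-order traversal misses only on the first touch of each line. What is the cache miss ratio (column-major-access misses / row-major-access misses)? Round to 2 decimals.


Each row occupies 58 * 8 = 464 bytes and starts on a line boundary, so it spans ceil(464 / 64) = 8 cache lines.
Row-major traversal misses (one per line touched): 49 * ceil(58 * 8 / 64) = 392
Column-major traversal misses (no reuse, every access misses): 49 * 58 = 2842
Ratio = 2842 / 392 = 7.25

7.25


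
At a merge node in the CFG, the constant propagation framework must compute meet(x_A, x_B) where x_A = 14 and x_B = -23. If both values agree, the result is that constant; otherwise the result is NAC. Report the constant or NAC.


Meet operation: if both paths give the same constant, result is that constant; if they differ, result is NAC (not-a-constant).
Path A: 14, Path B: -23 -> differ
Result: not-a-constant -> NAC

NAC


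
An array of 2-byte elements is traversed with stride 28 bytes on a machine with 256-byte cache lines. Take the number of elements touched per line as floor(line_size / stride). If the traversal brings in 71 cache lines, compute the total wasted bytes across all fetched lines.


Elements per line = floor(256 / 28) = 9
Bytes used per line = 9 * 2 = 18
Wasted per line = 256 - 18 = 238
Total wasted = 238 * 71 = 16898

16898


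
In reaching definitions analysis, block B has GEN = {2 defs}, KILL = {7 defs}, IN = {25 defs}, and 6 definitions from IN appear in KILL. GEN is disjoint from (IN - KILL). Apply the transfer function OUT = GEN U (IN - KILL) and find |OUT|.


IN - KILL: 25 - 6 = 19 surviving definitions
OUT = GEN + surviving = 2 + 19 = 21

21


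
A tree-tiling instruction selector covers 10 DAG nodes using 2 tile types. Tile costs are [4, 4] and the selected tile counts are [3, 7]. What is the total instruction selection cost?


Total cost = sum(count_i * cost_i)
= 3*4 + 7*4
= 40

40


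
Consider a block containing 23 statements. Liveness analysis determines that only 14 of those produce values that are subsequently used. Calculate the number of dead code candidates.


Dead code = total statements - live definitions
= 23 - 14 = 9

9


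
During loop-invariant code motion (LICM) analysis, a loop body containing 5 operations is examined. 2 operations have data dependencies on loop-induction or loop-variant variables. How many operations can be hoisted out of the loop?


Invariant candidates = total - loop-dependent
= 5 - 2 = 3

3


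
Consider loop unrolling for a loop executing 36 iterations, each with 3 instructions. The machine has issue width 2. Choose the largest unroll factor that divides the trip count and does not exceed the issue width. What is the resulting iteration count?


Largest divisor of 36 <= 2 is 2
New iterations = 36 / 2 = 18

18


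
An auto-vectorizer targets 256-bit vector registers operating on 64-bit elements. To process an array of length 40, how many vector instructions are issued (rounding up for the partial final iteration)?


Width = 256 / 64 = 4 elements per vector op
Iterations = ceil(40 / 4) = 10

10


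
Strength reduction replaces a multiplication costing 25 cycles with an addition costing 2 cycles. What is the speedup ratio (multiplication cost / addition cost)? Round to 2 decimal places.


Ratio = mult_cost / add_cost = 25 / 2 = 12.5

12.5


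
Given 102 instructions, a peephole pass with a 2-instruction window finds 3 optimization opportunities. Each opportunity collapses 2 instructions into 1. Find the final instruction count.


Each match removes 1 instructions.
Total removed = 3 * 1 = 3
Remaining = 102 - 3 = 99

99


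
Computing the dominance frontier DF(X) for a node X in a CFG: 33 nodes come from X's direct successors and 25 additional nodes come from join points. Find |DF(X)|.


DF(X) = direct successor contributions + join point contributions
= 33 + 25 = 58

58


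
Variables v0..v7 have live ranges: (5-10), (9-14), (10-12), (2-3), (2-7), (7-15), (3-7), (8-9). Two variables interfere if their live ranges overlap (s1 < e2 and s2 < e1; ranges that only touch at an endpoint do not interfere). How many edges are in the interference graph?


Check all pairs for overlapping intervals.
Two intervals (s1,e1) and (s2,e2) overlap if s1 < e2 and s2 < e1.
v0 (5-10) vs v1..v7: overlaps v1, v4, v5, v6, v7 -> 5
v1 (9-14) vs v2..v7: overlaps v2, v5 -> 2
v2 (10-12) vs v3..v7: overlaps v5 -> 1
v3 (2-3) vs v4..v7: overlaps v4 -> 1
v4 (2-7) vs v5..v7: overlaps v6 -> 1
v5 (7-15) vs v6..v7: overlaps v7 -> 1
v6 (3-7) vs v7: overlaps none -> 0
Total overlapping pairs = 5 + 2 + 1 + 1 + 1 + 1 + 0 = 11

11


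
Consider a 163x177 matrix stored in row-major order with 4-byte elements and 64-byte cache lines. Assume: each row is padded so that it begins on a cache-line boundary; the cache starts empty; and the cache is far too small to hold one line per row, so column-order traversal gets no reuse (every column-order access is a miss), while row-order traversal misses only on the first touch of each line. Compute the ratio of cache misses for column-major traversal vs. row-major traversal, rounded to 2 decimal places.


Each row occupies 177 * 4 = 708 bytes and starts on a line boundary, so it spans ceil(708 / 64) = 12 cache lines.
Row-major traversal misses (one per line touched): 163 * ceil(177 * 4 / 64) = 1956
Column-major traversal misses (no reuse, every access misses): 163 * 177 = 28851
Ratio = 28851 / 1956 = 14.75

14.75


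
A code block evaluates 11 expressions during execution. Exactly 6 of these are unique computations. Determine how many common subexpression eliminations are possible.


CSE count = total expressions - unique expressions
= 11 - 6 = 5

5


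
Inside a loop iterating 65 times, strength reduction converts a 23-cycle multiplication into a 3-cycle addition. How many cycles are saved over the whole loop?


Per-iteration saving = 23 - 3 = 20
Total saved = 65 * 20 = 1300

1300


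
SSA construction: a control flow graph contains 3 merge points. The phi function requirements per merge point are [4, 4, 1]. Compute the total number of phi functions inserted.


Total phi functions = sum of phi functions at each join node
= 4 + 4 + 1 = 9

9


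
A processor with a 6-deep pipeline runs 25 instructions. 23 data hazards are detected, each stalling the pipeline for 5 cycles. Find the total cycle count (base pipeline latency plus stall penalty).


Base cycles = 6 + 25 - 1 = 30
Total stalls = 23 * 5 = 115
Total = 30 + 115 = 145

145


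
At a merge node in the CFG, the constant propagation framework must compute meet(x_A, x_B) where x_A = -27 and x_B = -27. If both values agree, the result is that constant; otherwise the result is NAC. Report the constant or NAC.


Meet operation: if both paths give the same constant, result is that constant; if they differ, result is NAC (not-a-constant).
Path A: -27, Path B: -27 -> equal
Result: constant -> -27

-27


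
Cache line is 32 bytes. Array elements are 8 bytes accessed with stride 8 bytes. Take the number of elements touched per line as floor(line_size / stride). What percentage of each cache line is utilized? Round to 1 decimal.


Elements per cache line = floor(32 / 8) = 4
Bytes used = 4 * 8 = 32
Utilization = 32 / 32 * 100 = 100.0%

100.0


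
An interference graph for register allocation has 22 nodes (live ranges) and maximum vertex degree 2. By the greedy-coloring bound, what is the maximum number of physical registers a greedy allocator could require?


Greedy coloring never needs more than (max_degree + 1) colors: when coloring a vertex, at most max_degree neighbors are already colored.
Upper bound = 2 + 1 = 3

3


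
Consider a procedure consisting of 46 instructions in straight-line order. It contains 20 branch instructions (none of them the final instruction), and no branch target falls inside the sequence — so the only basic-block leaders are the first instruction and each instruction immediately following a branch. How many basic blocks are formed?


With no in-sequence branch targets, the leaders are the first instruction plus the instruction after each branch.
Number of basic blocks = branches + 1
= 20 + 1 = 21

21


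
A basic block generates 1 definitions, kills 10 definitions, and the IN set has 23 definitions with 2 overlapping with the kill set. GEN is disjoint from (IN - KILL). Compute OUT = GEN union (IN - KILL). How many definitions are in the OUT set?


IN - KILL: 23 - 2 = 21 surviving definitions
OUT = GEN + surviving = 1 + 21 = 22

22


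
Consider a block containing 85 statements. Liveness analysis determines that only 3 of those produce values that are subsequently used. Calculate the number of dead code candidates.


Dead code = total statements - live definitions
= 85 - 3 = 82

82


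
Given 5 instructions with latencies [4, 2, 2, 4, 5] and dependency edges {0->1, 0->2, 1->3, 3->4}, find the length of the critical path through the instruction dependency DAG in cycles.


Compute longest path through dependency graph: dist(Ik) = max over predecessors of dist + latency(Ik).
dist(I0) = latency 4 = 4
dist(I1) = dist(I0) + 2 = 4 + 2 = 6
dist(I2) = dist(I0) + 2 = 4 + 2 = 6
dist(I3) = dist(I1) + 4 = 6 + 4 = 10
dist(I4) = dist(I3) + 5 = 10 + 5 = 15
Critical path = max dist = 15

15


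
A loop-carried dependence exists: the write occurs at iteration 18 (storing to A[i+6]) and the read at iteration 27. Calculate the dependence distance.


Distance = read iteration - write iteration
= 27 - 18 = 9

9


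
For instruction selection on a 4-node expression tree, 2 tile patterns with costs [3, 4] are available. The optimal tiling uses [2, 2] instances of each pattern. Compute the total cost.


Total cost = sum(count_i * cost_i)
= 2*3 + 2*4
= 14

14


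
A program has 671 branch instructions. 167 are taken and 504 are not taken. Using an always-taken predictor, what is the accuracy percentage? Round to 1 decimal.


Predictor: always-taken
Correct predictions = 167
Accuracy = 167 / 671 * 100 = 24.9%

24.9


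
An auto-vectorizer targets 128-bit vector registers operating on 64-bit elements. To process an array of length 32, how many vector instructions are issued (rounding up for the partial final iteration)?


Width = 128 / 64 = 2 elements per vector op
Iterations = ceil(32 / 2) = 16

16


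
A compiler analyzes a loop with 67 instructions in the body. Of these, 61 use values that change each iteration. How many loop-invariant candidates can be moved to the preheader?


Invariant candidates = total - loop-dependent
= 67 - 61 = 6

6


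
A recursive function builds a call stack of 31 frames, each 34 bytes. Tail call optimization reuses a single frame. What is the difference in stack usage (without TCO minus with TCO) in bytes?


Without TCO: 31 * 34 = 1054 bytes
With TCO: reuse 1 frame = 34 bytes
Savings = 1054 - 34 = 1020

1020


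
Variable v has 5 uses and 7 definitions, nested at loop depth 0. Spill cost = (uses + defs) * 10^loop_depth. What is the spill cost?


uses + defs = 5 + 7 = 12
10^0 = 1
Spill cost = 12 * 1 = 12

12


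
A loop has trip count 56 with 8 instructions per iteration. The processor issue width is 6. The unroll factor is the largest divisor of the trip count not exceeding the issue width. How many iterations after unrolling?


Largest divisor of 56 <= 6 is 4
New iterations = 56 / 4 = 14

14


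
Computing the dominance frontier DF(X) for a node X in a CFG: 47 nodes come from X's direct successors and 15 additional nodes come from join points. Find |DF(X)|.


DF(X) = direct successor contributions + join point contributions
= 47 + 15 = 62

62


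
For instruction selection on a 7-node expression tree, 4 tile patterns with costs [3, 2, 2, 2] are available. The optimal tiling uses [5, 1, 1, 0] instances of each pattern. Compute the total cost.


Total cost = sum(count_i * cost_i)
= 5*3 + 1*2 + 1*2 + 0*2
= 19

19


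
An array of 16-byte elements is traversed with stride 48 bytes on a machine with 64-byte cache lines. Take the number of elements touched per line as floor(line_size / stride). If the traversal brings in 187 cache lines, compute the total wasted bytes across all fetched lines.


Elements per line = floor(64 / 48) = 1
Bytes used per line = 1 * 16 = 16
Wasted per line = 64 - 16 = 48
Total wasted = 48 * 187 = 8976

8976


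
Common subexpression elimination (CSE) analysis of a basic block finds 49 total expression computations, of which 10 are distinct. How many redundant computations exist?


CSE count = total expressions - unique expressions
= 49 - 10 = 39

39


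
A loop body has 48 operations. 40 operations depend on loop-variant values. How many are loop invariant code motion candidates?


Invariant candidates = total - loop-dependent
= 48 - 40 = 8

8


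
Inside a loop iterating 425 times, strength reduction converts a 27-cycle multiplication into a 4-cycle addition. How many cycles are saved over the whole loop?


Per-iteration saving = 27 - 4 = 23
Total saved = 425 * 23 = 9775

9775


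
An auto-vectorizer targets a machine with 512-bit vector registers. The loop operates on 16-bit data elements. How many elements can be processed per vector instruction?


Width = SIMD bits / data type bits
= 512 / 16 = 32

32


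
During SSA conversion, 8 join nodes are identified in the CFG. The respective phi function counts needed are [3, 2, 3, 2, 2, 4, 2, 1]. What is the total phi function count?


Total phi functions = sum of phi functions at each join node
= 3 + 2 + 3 + 2 + 2 + 4 + 2 + 1 = 19

19


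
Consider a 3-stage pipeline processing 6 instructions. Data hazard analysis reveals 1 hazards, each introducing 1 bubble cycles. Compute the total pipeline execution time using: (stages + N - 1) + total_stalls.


Base cycles = 3 + 6 - 1 = 8
Total stalls = 1 * 1 = 1
Total = 8 + 1 = 9

9


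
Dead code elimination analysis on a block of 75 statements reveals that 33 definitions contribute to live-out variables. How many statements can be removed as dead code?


Dead code = total statements - live definitions
= 75 - 33 = 42

42


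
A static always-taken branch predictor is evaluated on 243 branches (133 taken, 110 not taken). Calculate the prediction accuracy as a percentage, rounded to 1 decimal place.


Predictor: always-taken
Correct predictions = 133
Accuracy = 133 / 243 * 100 = 54.7%

54.7


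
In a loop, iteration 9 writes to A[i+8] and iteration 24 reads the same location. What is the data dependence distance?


Distance = read iteration - write iteration
= 24 - 9 = 15

15


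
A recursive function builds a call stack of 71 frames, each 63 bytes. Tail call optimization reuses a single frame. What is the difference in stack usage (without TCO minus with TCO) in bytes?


Without TCO: 71 * 63 = 4473 bytes
With TCO: reuse 1 frame = 63 bytes
Savings = 4473 - 63 = 4410

4410


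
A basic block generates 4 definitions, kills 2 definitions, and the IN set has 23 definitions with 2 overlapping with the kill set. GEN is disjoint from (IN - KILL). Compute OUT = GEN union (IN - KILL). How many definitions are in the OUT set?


IN - KILL: 23 - 2 = 21 surviving definitions
OUT = GEN + surviving = 4 + 21 = 25

25


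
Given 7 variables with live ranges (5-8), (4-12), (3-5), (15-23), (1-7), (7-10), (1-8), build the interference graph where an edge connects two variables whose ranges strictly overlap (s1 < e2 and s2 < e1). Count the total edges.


Check all pairs for overlapping intervals.
Two intervals (s1,e1) and (s2,e2) overlap if s1 < e2 and s2 < e1.
v0 (5-8) vs v1..v6: overlaps v1, v4, v5, v6 -> 4
v1 (4-12) vs v2..v6: overlaps v2, v4, v5, v6 -> 4
v2 (3-5) vs v3..v6: overlaps v4, v6 -> 2
v3 (15-23) vs v4..v6: overlaps none -> 0
v4 (1-7) vs v5..v6: overlaps v6 -> 1
v5 (7-10) vs v6: overlaps v6 -> 1
Total overlapping pairs = 4 + 4 + 2 + 0 + 1 + 1 = 12

12


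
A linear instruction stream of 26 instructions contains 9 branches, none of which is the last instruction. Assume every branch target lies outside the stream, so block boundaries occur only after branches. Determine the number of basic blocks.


With no in-sequence branch targets, the leaders are the first instruction plus the instruction after each branch.
Number of basic blocks = branches + 1
= 9 + 1 = 10

10


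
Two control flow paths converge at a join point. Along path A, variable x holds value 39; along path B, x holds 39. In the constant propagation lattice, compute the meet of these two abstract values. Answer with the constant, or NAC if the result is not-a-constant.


Meet operation: if both paths give the same constant, result is that constant; if they differ, result is NAC (not-a-constant).
Path A: 39, Path B: 39 -> equal
Result: constant -> 39

39


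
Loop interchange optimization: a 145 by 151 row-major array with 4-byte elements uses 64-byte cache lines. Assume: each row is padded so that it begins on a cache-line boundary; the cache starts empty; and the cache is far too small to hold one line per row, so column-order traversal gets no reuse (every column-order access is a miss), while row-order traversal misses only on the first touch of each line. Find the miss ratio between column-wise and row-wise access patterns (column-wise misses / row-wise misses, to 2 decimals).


Each row occupies 151 * 4 = 604 bytes and starts on a line boundary, so it spans ceil(604 / 64) = 10 cache lines.
Row-major traversal misses (one per line touched): 145 * ceil(151 * 4 / 64) = 1450
Column-major traversal misses (no reuse, every access misses): 145 * 151 = 21895
Ratio = 21895 / 1450 = 15.1

15.1


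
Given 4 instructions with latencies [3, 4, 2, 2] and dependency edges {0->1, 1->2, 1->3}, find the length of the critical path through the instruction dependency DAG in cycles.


Compute longest path through dependency graph: dist(Ik) = max over predecessors of dist + latency(Ik).
dist(I0) = latency 3 = 3
dist(I1) = dist(I0) + 4 = 3 + 4 = 7
dist(I2) = dist(I1) + 2 = 7 + 2 = 9
dist(I3) = dist(I1) + 2 = 7 + 2 = 9
Critical path = max dist = 9

9


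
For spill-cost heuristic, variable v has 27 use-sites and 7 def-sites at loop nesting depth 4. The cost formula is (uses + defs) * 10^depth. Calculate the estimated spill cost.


uses + defs = 27 + 7 = 34
10^4 = 10000
Spill cost = 34 * 10000 = 340000

340000


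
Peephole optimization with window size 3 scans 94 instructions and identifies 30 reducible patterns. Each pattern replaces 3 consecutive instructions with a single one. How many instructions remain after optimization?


Each match removes 2 instructions.
Total removed = 30 * 2 = 60
Remaining = 94 - 60 = 34

34


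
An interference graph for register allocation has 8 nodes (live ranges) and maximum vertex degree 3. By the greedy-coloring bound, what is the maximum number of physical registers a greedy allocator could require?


Greedy coloring never needs more than (max_degree + 1) colors: when coloring a vertex, at most max_degree neighbors are already colored.
Upper bound = 3 + 1 = 4

4


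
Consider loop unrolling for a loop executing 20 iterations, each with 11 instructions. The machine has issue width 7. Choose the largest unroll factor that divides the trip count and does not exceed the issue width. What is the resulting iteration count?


Largest divisor of 20 <= 7 is 5
New iterations = 20 / 5 = 4

4


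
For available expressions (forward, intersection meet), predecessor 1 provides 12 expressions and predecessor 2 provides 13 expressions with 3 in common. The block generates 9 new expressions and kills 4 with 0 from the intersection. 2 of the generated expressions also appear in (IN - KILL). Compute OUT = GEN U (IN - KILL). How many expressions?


IN = intersection of predecessors = 3
IN - KILL = 3 - 0 = 3
|OUT| = |GEN| + |IN - KILL| - |GEN ∩ (IN - KILL)| = 9 + 3 - 2 = 10

10


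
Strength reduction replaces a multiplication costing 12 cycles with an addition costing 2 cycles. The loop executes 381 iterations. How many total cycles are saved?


Per-iteration saving = 12 - 2 = 10
Total saved = 381 * 10 = 3810

3810


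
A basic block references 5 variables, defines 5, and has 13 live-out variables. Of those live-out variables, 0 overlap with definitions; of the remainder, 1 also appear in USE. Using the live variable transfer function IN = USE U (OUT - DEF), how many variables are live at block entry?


OUT - DEF: 13 - 0 = 13
|IN| = |USE| + |OUT - DEF| - |USE ∩ (OUT - DEF)| = 5 + 13 - 1 = 17

17


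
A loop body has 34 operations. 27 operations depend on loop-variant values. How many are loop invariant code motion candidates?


Invariant candidates = total - loop-dependent
= 34 - 27 = 7

7


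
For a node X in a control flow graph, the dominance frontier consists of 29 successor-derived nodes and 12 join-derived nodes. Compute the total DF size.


DF(X) = direct successor contributions + join point contributions
= 29 + 12 = 41

41


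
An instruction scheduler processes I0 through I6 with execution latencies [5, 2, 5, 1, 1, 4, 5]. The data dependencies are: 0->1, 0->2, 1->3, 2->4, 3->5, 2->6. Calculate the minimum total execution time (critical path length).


Compute longest path through dependency graph: dist(Ik) = max over predecessors of dist + latency(Ik).
dist(I0) = latency 5 = 5
dist(I1) = dist(I0) + 2 = 5 + 2 = 7
dist(I2) = dist(I0) + 5 = 5 + 5 = 10
dist(I3) = dist(I1) + 1 = 7 + 1 = 8
dist(I4) = dist(I2) + 1 = 10 + 1 = 11
dist(I5) = dist(I3) + 4 = 8 + 4 = 12
dist(I6) = dist(I2) + 5 = 10 + 5 = 15
Critical path = max dist = 15

15


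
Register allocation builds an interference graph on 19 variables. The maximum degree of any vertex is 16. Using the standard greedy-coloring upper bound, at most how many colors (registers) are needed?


Greedy coloring never needs more than (max_degree + 1) colors: when coloring a vertex, at most max_degree neighbors are already colored.
Upper bound = 16 + 1 = 17

17


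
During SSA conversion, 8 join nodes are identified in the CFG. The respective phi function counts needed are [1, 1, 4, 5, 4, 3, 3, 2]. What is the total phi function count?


Total phi functions = sum of phi functions at each join node
= 1 + 1 + 4 + 5 + 4 + 3 + 3 + 2 = 23

23


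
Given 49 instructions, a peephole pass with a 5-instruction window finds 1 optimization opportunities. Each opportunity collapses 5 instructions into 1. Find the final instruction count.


Each match removes 4 instructions.
Total removed = 1 * 4 = 4
Remaining = 49 - 4 = 45

45


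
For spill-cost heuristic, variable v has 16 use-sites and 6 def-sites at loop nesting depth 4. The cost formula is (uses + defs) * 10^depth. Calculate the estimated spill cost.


uses + defs = 16 + 6 = 22
10^4 = 10000
Spill cost = 22 * 10000 = 220000

220000


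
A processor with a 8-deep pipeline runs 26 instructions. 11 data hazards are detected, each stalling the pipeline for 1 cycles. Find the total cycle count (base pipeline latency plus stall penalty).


Base cycles = 8 + 26 - 1 = 33
Total stalls = 11 * 1 = 11
Total = 33 + 11 = 44

44


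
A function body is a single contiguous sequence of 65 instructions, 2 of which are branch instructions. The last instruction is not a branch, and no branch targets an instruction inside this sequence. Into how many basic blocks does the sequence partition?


With no in-sequence branch targets, the leaders are the first instruction plus the instruction after each branch.
Number of basic blocks = branches + 1
= 2 + 1 = 3

3


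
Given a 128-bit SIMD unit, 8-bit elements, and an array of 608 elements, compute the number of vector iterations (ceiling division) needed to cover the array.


Width = 128 / 8 = 16 elements per vector op
Iterations = ceil(608 / 16) = 38

38


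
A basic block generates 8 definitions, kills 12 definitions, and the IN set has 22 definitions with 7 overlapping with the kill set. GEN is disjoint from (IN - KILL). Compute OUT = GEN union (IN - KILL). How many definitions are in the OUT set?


IN - KILL: 22 - 7 = 15 surviving definitions
OUT = GEN + surviving = 8 + 15 = 23

23


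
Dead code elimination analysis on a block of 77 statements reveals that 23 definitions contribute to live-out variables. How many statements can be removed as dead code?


Dead code = total statements - live definitions
= 77 - 23 = 54

54


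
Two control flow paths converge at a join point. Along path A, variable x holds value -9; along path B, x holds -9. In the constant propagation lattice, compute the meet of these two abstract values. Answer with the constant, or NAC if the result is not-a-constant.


Meet operation: if both paths give the same constant, result is that constant; if they differ, result is NAC (not-a-constant).
Path A: -9, Path B: -9 -> equal
Result: constant -> -9

-9


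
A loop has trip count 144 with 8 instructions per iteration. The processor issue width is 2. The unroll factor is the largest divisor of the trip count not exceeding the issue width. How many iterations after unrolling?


Largest divisor of 144 <= 2 is 2
New iterations = 144 / 2 = 72

72


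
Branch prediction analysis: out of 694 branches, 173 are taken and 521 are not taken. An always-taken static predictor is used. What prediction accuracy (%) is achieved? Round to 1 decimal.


Predictor: always-taken
Correct predictions = 173
Accuracy = 173 / 694 * 100 = 24.9%

24.9


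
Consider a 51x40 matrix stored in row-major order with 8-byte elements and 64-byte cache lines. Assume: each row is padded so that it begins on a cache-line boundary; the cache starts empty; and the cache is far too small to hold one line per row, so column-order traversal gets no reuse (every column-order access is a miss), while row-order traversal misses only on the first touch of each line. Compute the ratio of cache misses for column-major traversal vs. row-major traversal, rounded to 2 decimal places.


Each row occupies 40 * 8 = 320 bytes and starts on a line boundary, so it spans ceil(320 / 64) = 5 cache lines.
Row-major traversal misses (one per line touched): 51 * ceil(40 * 8 / 64) = 255
Column-major traversal misses (no reuse, every access misses): 51 * 40 = 2040
Ratio = 2040 / 255 = 8.0

8.0


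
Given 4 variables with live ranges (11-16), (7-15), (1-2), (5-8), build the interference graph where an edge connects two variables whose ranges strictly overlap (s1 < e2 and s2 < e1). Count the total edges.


Check all pairs for overlapping intervals.
Two intervals (s1,e1) and (s2,e2) overlap if s1 < e2 and s2 < e1.
v0 (11-16) vs v1..v3: overlaps v1 -> 1
v1 (7-15) vs v2..v3: overlaps v3 -> 1
v2 (1-2) vs v3: overlaps none -> 0
Total overlapping pairs = 1 + 1 + 0 = 2

2


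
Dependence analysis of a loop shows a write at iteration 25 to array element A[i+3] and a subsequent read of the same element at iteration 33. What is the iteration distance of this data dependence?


Distance = read iteration - write iteration
= 33 - 25 = 8

8


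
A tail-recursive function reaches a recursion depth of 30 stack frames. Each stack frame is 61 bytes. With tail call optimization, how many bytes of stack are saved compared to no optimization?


Without TCO: 30 * 61 = 1830 bytes
With TCO: reuse 1 frame = 61 bytes
Savings = 1830 - 61 = 1769

1769


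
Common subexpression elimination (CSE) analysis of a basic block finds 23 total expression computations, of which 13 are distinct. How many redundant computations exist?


CSE count = total expressions - unique expressions
= 23 - 13 = 10

10


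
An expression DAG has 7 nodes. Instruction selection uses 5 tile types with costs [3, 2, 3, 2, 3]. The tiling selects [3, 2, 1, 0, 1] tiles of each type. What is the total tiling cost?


Total cost = sum(count_i * cost_i)
= 3*3 + 2*2 + 1*3 + 0*2 + 1*3
= 19

19


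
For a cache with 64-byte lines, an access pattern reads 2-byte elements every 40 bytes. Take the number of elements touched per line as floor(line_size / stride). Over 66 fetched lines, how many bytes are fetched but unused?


Elements per line = floor(64 / 40) = 1
Bytes used per line = 1 * 2 = 2
Wasted per line = 64 - 2 = 62
Total wasted = 62 * 66 = 4092

4092


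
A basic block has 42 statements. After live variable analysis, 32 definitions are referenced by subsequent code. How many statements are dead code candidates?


Dead code = total statements - live definitions
= 42 - 32 = 10

10


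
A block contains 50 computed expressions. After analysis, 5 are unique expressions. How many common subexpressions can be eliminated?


CSE count = total expressions - unique expressions
= 50 - 5 = 45

45


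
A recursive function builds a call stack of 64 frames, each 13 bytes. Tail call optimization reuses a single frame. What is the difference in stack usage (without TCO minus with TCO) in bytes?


Without TCO: 64 * 13 = 832 bytes
With TCO: reuse 1 frame = 13 bytes
Savings = 832 - 13 = 819

819


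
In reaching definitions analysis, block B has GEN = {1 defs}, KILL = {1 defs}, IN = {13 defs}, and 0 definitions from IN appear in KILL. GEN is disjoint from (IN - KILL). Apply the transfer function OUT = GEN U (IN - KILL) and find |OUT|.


IN - KILL: 13 - 0 = 13 surviving definitions
OUT = GEN + surviving = 1 + 13 = 14

14


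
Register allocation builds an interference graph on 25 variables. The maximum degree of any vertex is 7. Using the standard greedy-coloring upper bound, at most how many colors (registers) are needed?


Greedy coloring never needs more than (max_degree + 1) colors: when coloring a vertex, at most max_degree neighbors are already colored.
Upper bound = 7 + 1 = 8

8


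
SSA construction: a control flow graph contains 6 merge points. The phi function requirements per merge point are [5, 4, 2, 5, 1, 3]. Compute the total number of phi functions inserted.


Total phi functions = sum of phi functions at each join node
= 5 + 4 + 2 + 5 + 1 + 3 = 20

20


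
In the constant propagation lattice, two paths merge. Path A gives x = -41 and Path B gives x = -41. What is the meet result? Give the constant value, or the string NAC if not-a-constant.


Meet operation: if both paths give the same constant, result is that constant; if they differ, result is NAC (not-a-constant).
Path A: -41, Path B: -41 -> equal
Result: constant -> -41

-41


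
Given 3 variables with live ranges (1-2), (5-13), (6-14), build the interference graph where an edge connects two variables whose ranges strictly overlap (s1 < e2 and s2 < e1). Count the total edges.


Check all pairs for overlapping intervals.
Two intervals (s1,e1) and (s2,e2) overlap if s1 < e2 and s2 < e1.
v0 (1-2) vs v1..v2: overlaps none -> 0
v1 (5-13) vs v2: overlaps v2 -> 1
Total overlapping pairs = 0 + 1 = 1

1


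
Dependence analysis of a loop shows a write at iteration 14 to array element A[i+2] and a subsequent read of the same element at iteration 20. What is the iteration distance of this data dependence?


Distance = read iteration - write iteration
= 20 - 14 = 6

6


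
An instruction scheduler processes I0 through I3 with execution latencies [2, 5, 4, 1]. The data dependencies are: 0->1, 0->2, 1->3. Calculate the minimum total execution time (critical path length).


Compute longest path through dependency graph: dist(Ik) = max over predecessors of dist + latency(Ik).
dist(I0) = latency 2 = 2
dist(I1) = dist(I0) + 5 = 2 + 5 = 7
dist(I2) = dist(I0) + 4 = 2 + 4 = 6
dist(I3) = dist(I1) + 1 = 7 + 1 = 8
Critical path = max dist = 8

8


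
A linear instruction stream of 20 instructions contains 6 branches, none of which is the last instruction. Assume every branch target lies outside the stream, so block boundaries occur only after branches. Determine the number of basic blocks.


With no in-sequence branch targets, the leaders are the first instruction plus the instruction after each branch.
Number of basic blocks = branches + 1
= 6 + 1 = 7

7


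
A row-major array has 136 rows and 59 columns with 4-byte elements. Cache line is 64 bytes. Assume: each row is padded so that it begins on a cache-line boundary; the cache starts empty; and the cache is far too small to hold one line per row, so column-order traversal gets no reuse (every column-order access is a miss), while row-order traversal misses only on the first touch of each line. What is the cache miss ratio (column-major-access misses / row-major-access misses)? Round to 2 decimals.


Each row occupies 59 * 4 = 236 bytes and starts on a line boundary, so it spans ceil(236 / 64) = 4 cache lines.
Row-major traversal misses (one per line touched): 136 * ceil(59 * 4 / 64) = 544
Column-major traversal misses (no reuse, every access misses): 136 * 59 = 8024
Ratio = 8024 / 544 = 14.75

14.75


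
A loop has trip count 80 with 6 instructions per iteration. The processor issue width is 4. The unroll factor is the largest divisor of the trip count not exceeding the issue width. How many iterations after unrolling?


Largest divisor of 80 <= 4 is 4
New iterations = 80 / 4 = 20

20


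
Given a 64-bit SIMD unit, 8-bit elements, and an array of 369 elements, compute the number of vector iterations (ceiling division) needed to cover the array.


Width = 64 / 8 = 8 elements per vector op
Iterations = ceil(369 / 8) = 47

47


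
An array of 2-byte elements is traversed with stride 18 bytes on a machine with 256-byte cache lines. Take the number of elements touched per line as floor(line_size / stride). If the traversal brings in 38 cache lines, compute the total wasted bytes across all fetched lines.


Elements per line = floor(256 / 18) = 14
Bytes used per line = 14 * 2 = 28
Wasted per line = 256 - 28 = 228
Total wasted = 228 * 38 = 8664

8664


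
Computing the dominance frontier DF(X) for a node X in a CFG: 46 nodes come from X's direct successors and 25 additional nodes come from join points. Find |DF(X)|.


DF(X) = direct successor contributions + join point contributions
= 46 + 25 = 71

71


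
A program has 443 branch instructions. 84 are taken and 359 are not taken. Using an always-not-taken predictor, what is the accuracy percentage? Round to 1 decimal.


Predictor: always-not-taken
Correct predictions = 359
Accuracy = 359 / 443 * 100 = 81.0%

81.0


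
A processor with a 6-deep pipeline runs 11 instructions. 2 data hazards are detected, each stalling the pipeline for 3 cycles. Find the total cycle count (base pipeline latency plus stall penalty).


Base cycles = 6 + 11 - 1 = 16
Total stalls = 2 * 3 = 6
Total = 16 + 6 = 22

22


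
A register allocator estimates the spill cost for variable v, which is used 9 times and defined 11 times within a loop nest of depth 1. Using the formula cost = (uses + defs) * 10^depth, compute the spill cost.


uses + defs = 9 + 11 = 20
10^1 = 10
Spill cost = 20 * 10 = 200

200


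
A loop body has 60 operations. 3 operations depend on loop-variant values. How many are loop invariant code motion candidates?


Invariant candidates = total - loop-dependent
= 60 - 3 = 57

57


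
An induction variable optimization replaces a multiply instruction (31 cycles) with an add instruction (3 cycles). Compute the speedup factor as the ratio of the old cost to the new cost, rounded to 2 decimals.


Ratio = mult_cost / add_cost = 31 / 3 = 10.33

10.33


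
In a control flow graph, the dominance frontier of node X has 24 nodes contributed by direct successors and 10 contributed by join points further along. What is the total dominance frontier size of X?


DF(X) = direct successor contributions + join point contributions
= 24 + 10 = 34

34


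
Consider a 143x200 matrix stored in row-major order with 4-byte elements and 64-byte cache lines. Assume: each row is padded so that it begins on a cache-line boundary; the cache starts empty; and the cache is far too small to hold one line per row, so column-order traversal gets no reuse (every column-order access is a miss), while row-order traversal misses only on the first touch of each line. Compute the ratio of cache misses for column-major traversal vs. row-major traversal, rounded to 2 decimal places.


Each row occupies 200 * 4 = 800 bytes and starts on a line boundary, so it spans ceil(800 / 64) = 13 cache lines.
Row-major traversal misses (one per line touched): 143 * ceil(200 * 4 / 64) = 1859
Column-major traversal misses (no reuse, every access misses): 143 * 200 = 28600
Ratio = 28600 / 1859 = 15.38

15.38


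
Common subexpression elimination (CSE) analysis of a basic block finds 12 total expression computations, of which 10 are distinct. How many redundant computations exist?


CSE count = total expressions - unique expressions
= 12 - 10 = 2

2


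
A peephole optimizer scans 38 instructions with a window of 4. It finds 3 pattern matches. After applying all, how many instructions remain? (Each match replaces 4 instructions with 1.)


Each match removes 3 instructions.
Total removed = 3 * 3 = 9
Remaining = 38 - 9 = 29

29


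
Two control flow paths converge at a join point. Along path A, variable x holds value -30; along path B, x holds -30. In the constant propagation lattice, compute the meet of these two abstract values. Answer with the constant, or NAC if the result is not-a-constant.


Meet operation: if both paths give the same constant, result is that constant; if they differ, result is NAC (not-a-constant).
Path A: -30, Path B: -30 -> equal
Result: constant -> -30

-30


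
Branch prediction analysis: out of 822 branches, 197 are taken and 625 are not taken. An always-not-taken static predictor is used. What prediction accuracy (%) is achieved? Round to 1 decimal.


Predictor: always-not-taken
Correct predictions = 625
Accuracy = 625 / 822 * 100 = 76.0%

76.0


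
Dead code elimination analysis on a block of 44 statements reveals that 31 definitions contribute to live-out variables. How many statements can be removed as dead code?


Dead code = total statements - live definitions
= 44 - 31 = 13

13


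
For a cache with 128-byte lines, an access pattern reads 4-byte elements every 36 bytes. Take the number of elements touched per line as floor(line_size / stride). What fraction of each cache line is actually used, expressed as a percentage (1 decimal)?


Elements per cache line = floor(128 / 36) = 3
Bytes used = 3 * 4 = 12
Utilization = 12 / 128 * 100 = 9.4%

9.4


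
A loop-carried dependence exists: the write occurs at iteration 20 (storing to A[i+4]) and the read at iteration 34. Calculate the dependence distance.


Distance = read iteration - write iteration
= 34 - 20 = 14

14


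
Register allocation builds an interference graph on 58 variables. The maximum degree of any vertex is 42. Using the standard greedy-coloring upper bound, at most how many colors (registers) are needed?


Greedy coloring never needs more than (max_degree + 1) colors: when coloring a vertex, at most max_degree neighbors are already colored.
Upper bound = 42 + 1 = 43

43


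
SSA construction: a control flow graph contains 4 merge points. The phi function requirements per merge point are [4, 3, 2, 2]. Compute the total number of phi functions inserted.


Total phi functions = sum of phi functions at each join node
= 4 + 3 + 2 + 2 = 11

11


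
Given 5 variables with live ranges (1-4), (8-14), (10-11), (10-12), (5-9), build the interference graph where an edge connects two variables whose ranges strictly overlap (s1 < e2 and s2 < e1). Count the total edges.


Check all pairs for overlapping intervals.
Two intervals (s1,e1) and (s2,e2) overlap if s1 < e2 and s2 < e1.
v0 (1-4) vs v1..v4: overlaps none -> 0
v1 (8-14) vs v2..v4: overlaps v2, v3, v4 -> 3
v2 (10-11) vs v3..v4: overlaps v3 -> 1
v3 (10-12) vs v4: overlaps none -> 0
Total overlapping pairs = 0 + 3 + 1 + 0 = 4

4
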